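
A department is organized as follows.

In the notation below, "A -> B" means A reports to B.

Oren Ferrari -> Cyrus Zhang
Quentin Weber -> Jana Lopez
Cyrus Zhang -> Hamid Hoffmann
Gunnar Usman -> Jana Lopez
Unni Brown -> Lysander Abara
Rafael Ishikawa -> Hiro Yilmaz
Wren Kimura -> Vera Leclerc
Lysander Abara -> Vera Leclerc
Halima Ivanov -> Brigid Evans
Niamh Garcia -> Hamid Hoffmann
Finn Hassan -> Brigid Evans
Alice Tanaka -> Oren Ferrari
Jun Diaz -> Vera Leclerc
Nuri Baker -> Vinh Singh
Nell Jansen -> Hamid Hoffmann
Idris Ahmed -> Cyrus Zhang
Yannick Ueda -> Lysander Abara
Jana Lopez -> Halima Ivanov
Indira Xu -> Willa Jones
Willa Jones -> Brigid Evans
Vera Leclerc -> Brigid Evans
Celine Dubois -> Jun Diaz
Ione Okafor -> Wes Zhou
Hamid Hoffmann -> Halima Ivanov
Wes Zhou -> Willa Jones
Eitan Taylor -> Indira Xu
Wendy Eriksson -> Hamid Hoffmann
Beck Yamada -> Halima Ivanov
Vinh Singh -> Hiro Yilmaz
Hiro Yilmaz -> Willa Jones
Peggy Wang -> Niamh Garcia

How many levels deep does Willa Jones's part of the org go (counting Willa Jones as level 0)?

The longest chain under Willa Jones runs Willa Jones → Hiro Yilmaz → Vinh Singh → Nuri Baker, which is 3 levels below Willa Jones.

3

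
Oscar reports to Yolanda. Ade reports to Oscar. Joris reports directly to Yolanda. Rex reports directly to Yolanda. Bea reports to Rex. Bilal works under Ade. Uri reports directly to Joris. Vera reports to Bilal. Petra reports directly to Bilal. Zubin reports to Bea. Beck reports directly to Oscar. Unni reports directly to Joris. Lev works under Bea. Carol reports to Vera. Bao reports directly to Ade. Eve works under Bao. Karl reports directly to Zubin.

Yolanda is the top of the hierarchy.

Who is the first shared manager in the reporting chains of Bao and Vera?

Bao's chain of managers is Ade, Oscar, Yolanda. Vera's chain of managers is Bilal, Ade, Oscar, Yolanda. The first manager that appears in both chains is Ade.

Ade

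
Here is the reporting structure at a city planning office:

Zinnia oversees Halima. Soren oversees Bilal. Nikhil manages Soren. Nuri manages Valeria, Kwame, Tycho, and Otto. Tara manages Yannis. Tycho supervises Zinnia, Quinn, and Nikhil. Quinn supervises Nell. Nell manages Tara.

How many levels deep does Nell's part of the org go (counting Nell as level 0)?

The longest chain under Nell runs Nell → Tara → Yannis, which is 2 levels below Nell.

2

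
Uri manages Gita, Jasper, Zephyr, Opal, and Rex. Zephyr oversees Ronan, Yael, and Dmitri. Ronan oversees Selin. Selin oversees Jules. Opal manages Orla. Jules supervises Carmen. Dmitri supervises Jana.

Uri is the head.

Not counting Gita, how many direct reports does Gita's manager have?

4

Gita reports to Uri. Uri's other direct reports are Jasper, Zephyr, Opal, Rex — 4 peers.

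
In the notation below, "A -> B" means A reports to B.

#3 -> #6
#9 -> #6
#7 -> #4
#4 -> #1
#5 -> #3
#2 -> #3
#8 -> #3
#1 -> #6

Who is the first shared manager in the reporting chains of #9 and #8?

#9's chain of managers is #6. #8's chain of managers is #3, #6. The first manager that appears in both chains is #6.

#6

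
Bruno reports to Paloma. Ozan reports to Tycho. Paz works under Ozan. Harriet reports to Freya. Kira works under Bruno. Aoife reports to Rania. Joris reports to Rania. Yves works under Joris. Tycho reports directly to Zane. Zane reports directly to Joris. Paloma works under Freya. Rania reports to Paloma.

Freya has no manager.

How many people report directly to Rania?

2

Rania directly manages Joris, Aoife. That is 2 direct reports.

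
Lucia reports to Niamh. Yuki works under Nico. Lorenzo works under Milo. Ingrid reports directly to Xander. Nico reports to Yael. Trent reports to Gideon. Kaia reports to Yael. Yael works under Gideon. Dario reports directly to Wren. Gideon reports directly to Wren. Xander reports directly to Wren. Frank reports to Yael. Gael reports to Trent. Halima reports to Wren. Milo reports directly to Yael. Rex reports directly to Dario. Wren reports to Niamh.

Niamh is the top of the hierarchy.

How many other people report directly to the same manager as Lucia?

Lucia reports to Niamh. Niamh's other direct reports are Wren — 1 peer.

1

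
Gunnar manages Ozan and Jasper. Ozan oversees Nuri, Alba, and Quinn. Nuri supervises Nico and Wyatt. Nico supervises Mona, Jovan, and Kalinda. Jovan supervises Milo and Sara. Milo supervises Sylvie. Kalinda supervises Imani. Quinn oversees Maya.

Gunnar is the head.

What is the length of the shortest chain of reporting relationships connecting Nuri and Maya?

Nuri is 1 level below Ozan, and Maya is 2 levels below Ozan (their lowest common manager). The shortest path runs up from Nuri to Ozan and back down to Maya: 1 + 2 = 3 links.

3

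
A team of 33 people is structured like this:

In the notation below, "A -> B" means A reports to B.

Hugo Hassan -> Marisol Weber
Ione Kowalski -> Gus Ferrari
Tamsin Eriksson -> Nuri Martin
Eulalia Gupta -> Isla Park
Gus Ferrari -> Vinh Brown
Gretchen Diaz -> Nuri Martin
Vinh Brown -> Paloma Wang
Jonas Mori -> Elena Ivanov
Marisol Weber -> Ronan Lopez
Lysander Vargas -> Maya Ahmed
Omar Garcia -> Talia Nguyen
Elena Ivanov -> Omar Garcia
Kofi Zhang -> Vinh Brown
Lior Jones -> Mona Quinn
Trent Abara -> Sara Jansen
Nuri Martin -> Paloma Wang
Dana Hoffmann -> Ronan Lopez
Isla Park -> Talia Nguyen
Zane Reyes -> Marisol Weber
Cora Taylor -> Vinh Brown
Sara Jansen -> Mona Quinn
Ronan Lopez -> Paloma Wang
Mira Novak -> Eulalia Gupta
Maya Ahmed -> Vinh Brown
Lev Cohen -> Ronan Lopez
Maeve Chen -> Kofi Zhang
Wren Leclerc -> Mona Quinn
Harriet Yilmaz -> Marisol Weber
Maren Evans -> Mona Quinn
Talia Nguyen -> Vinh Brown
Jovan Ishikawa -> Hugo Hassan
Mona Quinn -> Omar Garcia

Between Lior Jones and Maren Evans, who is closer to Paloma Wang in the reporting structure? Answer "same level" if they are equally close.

Both Lior Jones and Maren Evans are 5 levels below Paloma Wang.

same level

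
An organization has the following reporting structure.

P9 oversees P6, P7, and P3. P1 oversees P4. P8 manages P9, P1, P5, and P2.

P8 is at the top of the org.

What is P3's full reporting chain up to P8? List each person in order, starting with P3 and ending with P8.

P3 -> P9 -> P8

P3 reports to P9. P9 reports to P8. P8 is at the top.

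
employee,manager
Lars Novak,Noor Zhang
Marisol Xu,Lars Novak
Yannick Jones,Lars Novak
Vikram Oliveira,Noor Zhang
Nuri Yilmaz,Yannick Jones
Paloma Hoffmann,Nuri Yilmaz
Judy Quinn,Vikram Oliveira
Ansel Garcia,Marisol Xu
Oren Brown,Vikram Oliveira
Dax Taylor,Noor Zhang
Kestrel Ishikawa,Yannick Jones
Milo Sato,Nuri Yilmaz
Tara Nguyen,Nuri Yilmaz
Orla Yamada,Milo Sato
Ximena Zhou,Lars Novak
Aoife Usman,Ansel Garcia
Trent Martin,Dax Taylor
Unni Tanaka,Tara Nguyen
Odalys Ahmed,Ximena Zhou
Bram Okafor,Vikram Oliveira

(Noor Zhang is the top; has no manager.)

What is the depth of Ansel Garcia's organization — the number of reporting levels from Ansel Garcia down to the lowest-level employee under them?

1

The longest chain under Ansel Garcia runs Ansel Garcia → Aoife Usman, which is 1 level below Ansel Garcia.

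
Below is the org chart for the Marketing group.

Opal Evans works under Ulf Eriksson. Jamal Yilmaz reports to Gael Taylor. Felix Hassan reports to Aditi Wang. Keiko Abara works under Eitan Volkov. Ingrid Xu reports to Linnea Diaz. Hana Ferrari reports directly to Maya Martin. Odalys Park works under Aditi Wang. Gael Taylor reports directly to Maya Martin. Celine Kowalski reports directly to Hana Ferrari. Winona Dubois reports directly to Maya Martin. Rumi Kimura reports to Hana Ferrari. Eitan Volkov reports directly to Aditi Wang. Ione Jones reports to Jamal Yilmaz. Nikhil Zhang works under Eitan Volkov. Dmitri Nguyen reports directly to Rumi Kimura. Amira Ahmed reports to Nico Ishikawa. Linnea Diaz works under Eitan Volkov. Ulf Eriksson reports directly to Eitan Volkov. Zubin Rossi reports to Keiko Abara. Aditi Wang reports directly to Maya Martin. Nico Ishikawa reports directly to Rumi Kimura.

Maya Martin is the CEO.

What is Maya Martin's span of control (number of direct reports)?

4

Maya Martin directly manages Winona Dubois, Gael Taylor, Hana Ferrari, Aditi Wang. That is 4 direct reports.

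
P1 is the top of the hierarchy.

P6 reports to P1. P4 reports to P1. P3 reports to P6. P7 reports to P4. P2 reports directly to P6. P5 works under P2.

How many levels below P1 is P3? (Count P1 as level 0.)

Chain from P3 up to P1: P3 → P6 → P1. That is 2 steps up, so P3 is 2 levels below P1.

2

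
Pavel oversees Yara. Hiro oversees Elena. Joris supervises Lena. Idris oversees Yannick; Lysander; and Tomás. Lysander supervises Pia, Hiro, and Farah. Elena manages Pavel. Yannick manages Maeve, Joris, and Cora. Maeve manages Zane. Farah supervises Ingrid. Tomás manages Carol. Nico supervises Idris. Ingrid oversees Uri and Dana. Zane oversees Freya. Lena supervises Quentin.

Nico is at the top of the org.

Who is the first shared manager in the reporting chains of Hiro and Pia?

Hiro's chain of managers is Lysander, Idris, Nico. Pia's chain of managers is Lysander, Idris, Nico. The first manager that appears in both chains is Lysander.

Lysander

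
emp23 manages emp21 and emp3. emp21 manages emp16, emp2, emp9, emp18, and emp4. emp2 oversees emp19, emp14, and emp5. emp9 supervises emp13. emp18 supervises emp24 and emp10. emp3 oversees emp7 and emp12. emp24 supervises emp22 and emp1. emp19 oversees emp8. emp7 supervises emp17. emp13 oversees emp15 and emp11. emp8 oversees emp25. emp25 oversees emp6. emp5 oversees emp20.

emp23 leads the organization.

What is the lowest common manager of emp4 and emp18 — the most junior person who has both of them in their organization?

emp21

emp4's chain of managers is emp21, emp23. emp18's chain of managers is emp21, emp23. The first manager that appears in both chains is emp21.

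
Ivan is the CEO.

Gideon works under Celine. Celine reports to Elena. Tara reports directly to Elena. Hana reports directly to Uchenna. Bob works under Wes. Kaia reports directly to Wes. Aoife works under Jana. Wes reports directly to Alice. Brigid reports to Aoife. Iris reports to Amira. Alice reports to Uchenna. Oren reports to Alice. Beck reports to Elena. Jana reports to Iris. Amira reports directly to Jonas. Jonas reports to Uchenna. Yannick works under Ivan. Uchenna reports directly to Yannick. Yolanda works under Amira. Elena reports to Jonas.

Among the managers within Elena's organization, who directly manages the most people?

Direct-report counts within Elena's organization: Elena has 3; Celine has 1. The largest is 3, held by Elena.

Elena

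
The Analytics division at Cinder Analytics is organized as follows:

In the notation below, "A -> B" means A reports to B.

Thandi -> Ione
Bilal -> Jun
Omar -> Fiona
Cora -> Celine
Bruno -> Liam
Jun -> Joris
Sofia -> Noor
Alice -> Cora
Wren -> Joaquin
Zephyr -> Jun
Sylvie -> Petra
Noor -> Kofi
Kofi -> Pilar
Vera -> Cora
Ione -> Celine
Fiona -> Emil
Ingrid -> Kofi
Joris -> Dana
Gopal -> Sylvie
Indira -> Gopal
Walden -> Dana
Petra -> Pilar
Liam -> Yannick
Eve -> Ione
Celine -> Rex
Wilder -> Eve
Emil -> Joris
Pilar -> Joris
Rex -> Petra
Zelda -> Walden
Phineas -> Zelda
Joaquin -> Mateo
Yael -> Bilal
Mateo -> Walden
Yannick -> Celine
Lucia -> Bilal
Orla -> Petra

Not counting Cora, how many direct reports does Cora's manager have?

Cora reports to Celine. Celine's other direct reports are Ione, Yannick — 2 peers.

2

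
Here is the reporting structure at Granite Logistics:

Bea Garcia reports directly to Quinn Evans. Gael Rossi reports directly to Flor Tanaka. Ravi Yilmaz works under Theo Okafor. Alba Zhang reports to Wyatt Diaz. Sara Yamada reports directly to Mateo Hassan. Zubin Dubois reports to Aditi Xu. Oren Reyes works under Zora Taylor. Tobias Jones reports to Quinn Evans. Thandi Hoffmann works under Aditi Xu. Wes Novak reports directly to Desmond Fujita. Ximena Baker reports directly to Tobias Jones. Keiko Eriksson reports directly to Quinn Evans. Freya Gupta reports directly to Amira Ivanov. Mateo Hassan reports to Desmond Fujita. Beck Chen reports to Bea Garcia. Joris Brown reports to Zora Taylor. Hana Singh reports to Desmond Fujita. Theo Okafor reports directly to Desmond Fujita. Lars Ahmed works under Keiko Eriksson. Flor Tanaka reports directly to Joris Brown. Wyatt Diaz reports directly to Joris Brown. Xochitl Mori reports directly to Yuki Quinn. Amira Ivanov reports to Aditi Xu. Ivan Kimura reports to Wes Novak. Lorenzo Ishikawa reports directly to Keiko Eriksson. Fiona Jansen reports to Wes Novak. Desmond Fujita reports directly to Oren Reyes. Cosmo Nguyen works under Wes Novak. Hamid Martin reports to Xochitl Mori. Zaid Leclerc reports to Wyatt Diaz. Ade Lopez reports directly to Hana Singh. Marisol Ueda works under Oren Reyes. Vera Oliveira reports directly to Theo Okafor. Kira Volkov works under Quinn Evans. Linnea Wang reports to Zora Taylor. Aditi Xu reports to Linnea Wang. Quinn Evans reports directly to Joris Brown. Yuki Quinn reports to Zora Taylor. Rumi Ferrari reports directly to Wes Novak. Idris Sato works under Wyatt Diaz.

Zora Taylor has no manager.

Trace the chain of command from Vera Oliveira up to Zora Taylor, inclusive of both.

Vera Oliveira reports to Theo Okafor. Theo Okafor reports to Desmond Fujita. Desmond Fujita reports to Oren Reyes. Oren Reyes reports to Zora Taylor. Zora Taylor is at the top.

Vera Oliveira -> Theo Okafor -> Desmond Fujita -> Oren Reyes -> Zora Taylor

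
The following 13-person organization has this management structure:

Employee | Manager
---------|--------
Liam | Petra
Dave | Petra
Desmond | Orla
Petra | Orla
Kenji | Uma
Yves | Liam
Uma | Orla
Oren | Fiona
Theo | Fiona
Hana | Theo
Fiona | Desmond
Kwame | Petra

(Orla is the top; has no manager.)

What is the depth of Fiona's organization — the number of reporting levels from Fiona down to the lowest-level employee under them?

2

The longest chain under Fiona runs Fiona → Theo → Hana, which is 2 levels below Fiona.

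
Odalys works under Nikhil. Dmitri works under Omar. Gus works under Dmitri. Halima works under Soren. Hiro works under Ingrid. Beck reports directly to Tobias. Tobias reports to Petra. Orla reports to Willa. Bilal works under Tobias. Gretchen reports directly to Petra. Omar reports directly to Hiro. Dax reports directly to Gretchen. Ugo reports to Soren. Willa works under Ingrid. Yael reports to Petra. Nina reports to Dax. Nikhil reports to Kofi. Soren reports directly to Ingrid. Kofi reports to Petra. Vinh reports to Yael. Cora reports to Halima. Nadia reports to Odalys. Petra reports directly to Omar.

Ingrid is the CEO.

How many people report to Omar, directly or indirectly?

15

Omar directly manages Petra, Dmitri. Under Petra: Tobias, Bilal, Beck, Yael, Vinh, Gretchen, Dax, Nina, Kofi, Nikhil, Odalys, Nadia (12). Under Dmitri: Gus (1). So Omar's organization is 2 direct reports plus everyone under them: 13 + 2 = 15.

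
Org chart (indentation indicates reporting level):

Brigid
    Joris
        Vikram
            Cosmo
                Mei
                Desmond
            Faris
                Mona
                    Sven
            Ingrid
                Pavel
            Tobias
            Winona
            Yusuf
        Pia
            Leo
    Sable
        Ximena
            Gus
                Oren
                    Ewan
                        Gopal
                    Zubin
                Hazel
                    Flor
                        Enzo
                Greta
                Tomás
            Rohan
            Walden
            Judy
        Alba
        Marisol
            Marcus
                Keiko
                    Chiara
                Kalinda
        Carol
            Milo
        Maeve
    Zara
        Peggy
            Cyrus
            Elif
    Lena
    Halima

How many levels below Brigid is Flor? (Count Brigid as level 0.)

Chain from Flor up to Brigid: Flor → Hazel → Gus → Ximena → Sable → Brigid. That is 5 steps up, so Flor is 5 levels below Brigid.

5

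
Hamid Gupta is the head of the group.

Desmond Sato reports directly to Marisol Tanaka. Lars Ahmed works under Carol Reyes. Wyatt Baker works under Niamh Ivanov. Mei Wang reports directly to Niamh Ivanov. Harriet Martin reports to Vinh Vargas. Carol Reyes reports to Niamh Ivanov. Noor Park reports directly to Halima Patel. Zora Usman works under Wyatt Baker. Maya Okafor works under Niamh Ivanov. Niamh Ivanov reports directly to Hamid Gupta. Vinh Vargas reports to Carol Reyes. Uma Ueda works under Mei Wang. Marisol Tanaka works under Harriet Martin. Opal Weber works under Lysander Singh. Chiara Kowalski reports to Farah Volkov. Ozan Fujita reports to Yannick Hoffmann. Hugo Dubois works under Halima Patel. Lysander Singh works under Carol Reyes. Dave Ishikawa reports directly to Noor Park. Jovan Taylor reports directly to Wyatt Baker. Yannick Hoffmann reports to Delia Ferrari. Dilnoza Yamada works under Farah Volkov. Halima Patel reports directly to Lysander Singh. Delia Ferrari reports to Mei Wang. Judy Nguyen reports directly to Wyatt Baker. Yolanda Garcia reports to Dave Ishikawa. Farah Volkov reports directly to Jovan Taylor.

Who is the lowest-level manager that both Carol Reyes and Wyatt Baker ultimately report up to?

Carol Reyes's chain of managers is Niamh Ivanov, Hamid Gupta. Wyatt Baker's chain of managers is Niamh Ivanov, Hamid Gupta. The first manager that appears in both chains is Niamh Ivanov.

Niamh Ivanov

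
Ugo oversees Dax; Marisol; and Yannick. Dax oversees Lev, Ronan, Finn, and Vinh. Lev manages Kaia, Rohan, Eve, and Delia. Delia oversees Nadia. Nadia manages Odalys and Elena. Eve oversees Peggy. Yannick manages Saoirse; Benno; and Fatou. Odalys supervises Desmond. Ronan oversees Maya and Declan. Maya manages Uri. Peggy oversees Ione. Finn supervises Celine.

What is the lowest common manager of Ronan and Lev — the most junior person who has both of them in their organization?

Dax

Ronan's chain of managers is Dax, Ugo. Lev's chain of managers is Dax, Ugo. The first manager that appears in both chains is Dax.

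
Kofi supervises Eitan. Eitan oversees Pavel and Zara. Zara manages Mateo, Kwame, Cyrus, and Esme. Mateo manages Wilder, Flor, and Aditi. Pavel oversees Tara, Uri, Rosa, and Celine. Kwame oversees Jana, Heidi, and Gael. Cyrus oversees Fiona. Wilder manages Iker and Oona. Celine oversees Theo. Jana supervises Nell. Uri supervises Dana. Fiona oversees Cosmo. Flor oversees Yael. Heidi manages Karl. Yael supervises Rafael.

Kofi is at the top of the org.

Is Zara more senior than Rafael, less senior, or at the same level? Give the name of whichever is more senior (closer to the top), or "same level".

Zara

Zara is 2 levels below Kofi; Rafael is 6. Zara is higher.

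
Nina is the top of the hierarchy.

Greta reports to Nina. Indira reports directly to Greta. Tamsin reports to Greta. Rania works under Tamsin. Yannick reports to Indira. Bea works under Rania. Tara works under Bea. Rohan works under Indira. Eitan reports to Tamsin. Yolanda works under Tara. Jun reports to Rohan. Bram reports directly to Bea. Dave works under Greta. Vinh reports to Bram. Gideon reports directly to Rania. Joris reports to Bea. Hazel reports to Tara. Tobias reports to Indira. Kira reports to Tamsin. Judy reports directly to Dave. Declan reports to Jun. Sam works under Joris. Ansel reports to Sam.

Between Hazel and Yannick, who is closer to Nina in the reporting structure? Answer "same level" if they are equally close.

Hazel is 6 levels below Nina; Yannick is 3. Yannick is higher.

Yannick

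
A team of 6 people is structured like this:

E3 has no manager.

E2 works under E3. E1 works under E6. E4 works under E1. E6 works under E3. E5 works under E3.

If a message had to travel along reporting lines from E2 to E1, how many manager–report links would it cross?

E2 is 1 level below E3, and E1 is 2 levels below E3 (their lowest common manager). The shortest path runs up from E2 to E3 and back down to E1: 1 + 2 = 3 links.

3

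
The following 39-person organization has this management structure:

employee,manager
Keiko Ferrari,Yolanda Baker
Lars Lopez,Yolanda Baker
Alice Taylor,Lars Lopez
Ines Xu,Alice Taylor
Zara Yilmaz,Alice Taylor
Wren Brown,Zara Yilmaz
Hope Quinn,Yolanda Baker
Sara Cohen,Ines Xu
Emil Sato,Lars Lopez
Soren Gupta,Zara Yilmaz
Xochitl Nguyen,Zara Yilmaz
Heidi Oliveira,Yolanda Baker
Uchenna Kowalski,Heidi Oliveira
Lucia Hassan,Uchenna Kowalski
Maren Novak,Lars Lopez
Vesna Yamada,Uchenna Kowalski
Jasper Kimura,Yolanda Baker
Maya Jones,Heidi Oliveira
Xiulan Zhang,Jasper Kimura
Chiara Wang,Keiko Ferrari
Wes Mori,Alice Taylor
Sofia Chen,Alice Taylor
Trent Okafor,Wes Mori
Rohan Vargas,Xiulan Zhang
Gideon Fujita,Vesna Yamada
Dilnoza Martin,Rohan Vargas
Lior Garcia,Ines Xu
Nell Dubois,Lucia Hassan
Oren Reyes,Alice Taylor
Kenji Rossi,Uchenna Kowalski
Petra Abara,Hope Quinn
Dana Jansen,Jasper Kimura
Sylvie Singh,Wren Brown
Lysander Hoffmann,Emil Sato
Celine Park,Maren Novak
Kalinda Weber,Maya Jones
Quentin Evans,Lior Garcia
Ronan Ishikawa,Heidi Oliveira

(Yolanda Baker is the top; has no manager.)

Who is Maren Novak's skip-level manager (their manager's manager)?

Maren Novak reports to Lars Lopez, and Lars Lopez reports to Yolanda Baker. So Maren Novak's skip-level manager is Yolanda Baker.

Yolanda Baker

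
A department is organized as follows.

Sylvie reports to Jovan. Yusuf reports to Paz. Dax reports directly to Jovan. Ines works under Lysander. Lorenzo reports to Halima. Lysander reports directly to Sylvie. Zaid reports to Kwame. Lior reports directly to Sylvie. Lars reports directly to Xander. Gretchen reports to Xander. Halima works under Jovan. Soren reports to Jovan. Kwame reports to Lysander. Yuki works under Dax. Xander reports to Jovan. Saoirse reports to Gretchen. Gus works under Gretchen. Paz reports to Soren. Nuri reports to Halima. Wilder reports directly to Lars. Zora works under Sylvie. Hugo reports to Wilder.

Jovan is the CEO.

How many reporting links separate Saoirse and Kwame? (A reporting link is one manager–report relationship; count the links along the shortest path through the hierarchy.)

6

Saoirse is 3 levels below Jovan, and Kwame is 3 levels below Jovan (their lowest common manager). The shortest path runs up from Saoirse to Jovan and back down to Kwame: 3 + 3 = 6 links.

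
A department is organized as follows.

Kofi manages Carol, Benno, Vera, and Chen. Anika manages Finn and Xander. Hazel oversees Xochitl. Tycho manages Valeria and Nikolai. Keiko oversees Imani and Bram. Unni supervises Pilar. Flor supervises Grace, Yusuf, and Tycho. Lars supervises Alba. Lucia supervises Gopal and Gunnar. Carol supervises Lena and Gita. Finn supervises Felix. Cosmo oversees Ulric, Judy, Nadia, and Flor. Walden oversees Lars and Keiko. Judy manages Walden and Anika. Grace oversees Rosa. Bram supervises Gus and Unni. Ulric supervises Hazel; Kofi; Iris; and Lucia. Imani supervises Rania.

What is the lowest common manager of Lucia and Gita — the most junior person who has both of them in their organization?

Ulric

Lucia's chain of managers is Ulric, Cosmo. Gita's chain of managers is Carol, Kofi, Ulric, Cosmo. The first manager that appears in both chains is Ulric.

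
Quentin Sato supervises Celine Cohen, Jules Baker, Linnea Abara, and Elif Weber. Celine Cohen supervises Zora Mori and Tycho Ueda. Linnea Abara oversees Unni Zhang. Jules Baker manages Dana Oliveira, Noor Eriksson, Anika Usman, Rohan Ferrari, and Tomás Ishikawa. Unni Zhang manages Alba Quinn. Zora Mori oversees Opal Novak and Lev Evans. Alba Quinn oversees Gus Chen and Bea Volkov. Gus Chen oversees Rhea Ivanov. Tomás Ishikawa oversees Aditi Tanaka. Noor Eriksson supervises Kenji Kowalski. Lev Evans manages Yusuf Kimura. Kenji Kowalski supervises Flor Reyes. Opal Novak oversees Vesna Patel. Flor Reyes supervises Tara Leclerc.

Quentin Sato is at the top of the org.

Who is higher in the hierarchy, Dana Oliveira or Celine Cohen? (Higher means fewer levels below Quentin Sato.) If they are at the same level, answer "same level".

Celine Cohen

Dana Oliveira is 2 levels below Quentin Sato; Celine Cohen is 1. Celine Cohen is higher.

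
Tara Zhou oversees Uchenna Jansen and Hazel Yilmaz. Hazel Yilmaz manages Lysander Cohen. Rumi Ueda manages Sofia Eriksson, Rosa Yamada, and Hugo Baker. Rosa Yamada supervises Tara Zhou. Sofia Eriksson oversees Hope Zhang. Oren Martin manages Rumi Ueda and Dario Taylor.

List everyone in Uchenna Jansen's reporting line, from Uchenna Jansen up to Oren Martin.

Uchenna Jansen reports to Tara Zhou. Tara Zhou reports to Rosa Yamada. Rosa Yamada reports to Rumi Ueda. Rumi Ueda reports to Oren Martin. Oren Martin is at the top.

Uchenna Jansen -> Tara Zhou -> Rosa Yamada -> Rumi Ueda -> Oren Martin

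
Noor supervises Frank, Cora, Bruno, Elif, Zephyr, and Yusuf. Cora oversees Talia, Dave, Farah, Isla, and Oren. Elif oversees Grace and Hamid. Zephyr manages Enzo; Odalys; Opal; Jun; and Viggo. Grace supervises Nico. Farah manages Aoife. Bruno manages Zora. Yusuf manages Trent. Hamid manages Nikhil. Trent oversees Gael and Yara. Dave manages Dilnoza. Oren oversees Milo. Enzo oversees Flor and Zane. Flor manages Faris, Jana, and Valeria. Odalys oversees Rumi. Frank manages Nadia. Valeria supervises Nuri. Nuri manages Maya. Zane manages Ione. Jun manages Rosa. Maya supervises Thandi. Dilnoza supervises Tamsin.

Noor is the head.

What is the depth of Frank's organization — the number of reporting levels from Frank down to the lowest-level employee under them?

1

The longest chain under Frank runs Frank → Nadia, which is 1 level below Frank.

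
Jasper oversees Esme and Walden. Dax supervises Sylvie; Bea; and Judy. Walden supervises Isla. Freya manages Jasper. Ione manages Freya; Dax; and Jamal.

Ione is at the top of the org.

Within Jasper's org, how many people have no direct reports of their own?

The people in Jasper's organization with no one reporting to them are Isla, Esme. That is 2.

2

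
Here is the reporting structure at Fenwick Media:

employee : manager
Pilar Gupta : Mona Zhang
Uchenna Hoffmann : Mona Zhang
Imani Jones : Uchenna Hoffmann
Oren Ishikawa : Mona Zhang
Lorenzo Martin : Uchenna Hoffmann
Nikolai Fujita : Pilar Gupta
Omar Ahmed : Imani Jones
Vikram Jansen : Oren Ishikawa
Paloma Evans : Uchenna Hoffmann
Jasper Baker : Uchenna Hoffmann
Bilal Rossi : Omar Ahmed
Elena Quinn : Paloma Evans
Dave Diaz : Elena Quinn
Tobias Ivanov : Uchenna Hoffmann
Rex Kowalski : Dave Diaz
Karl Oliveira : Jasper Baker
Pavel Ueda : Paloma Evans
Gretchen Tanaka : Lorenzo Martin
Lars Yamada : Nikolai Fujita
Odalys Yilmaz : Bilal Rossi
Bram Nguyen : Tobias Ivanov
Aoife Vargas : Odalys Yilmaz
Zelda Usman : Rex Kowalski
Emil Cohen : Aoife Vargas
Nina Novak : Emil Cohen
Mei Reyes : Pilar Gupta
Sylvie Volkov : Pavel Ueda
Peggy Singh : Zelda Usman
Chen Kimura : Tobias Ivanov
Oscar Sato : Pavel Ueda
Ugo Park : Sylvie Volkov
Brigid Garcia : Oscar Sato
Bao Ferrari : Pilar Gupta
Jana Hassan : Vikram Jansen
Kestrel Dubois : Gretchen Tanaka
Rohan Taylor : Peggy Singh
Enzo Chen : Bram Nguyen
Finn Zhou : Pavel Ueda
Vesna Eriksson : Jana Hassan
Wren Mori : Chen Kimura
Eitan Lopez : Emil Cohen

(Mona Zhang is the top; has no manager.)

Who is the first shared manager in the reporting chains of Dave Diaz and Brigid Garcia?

Dave Diaz's chain of managers is Elena Quinn, Paloma Evans, Uchenna Hoffmann, Mona Zhang. Brigid Garcia's chain of managers is Oscar Sato, Pavel Ueda, Paloma Evans, Uchenna Hoffmann, Mona Zhang. The first manager that appears in both chains is Paloma Evans.

Paloma Evans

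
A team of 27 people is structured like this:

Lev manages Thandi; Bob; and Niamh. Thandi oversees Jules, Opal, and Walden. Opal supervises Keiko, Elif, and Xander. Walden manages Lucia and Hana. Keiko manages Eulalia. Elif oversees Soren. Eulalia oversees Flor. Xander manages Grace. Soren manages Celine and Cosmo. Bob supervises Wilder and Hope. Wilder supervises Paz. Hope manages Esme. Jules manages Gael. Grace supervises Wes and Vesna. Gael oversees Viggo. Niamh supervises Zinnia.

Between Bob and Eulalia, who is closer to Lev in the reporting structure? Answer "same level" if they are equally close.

Bob

Bob is 1 level below Lev; Eulalia is 4. Bob is higher.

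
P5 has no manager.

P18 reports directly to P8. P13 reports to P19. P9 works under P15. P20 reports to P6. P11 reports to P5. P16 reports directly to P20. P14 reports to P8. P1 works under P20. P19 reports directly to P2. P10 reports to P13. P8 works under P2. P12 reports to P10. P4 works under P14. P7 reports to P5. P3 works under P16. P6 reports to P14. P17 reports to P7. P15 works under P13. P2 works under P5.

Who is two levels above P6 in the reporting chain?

P8

P6 reports to P14, and P14 reports to P8. So P6's skip-level manager is P8.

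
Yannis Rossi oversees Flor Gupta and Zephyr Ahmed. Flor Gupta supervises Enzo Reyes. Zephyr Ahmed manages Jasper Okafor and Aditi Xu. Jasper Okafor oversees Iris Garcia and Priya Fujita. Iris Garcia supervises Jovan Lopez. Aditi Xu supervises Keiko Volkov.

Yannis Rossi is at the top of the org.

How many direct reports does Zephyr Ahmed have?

Zephyr Ahmed directly manages Jasper Okafor, Aditi Xu. That is 2 direct reports.

2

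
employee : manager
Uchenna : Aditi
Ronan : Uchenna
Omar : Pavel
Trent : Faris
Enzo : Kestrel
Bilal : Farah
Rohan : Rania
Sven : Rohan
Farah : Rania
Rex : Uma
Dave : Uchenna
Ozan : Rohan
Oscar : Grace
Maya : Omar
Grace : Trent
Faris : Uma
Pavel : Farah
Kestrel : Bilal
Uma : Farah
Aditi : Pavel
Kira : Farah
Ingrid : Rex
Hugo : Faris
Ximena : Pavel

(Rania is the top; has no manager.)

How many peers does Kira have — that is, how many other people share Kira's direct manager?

Kira reports to Farah. Farah's other direct reports are Uma, Pavel, Bilal — 3 peers.

3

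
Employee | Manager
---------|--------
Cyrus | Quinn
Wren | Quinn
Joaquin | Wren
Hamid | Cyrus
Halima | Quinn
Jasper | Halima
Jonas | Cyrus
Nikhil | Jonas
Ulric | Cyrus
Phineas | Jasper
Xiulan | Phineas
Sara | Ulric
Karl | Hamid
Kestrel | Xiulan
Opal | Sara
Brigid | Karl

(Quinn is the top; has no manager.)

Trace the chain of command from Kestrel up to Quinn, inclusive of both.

Kestrel -> Xiulan -> Phineas -> Jasper -> Halima -> Quinn

Kestrel reports to Xiulan. Xiulan reports to Phineas. Phineas reports to Jasper. Jasper reports to Halima. Halima reports to Quinn. Quinn is at the top.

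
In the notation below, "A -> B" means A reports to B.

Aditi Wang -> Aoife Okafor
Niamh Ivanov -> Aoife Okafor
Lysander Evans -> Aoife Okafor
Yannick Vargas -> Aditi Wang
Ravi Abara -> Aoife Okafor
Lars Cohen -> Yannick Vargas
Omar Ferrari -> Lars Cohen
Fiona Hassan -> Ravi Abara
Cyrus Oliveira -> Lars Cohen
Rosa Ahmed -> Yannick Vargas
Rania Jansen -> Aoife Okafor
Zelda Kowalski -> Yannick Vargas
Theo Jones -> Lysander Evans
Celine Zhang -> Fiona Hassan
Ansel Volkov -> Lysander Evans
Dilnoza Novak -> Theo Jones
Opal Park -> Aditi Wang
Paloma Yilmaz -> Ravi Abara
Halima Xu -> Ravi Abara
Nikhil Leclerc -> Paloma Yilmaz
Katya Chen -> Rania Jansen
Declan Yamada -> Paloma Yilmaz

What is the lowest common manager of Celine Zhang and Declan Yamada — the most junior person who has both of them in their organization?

Celine Zhang's chain of managers is Fiona Hassan, Ravi Abara, Aoife Okafor. Declan Yamada's chain of managers is Paloma Yilmaz, Ravi Abara, Aoife Okafor. The first manager that appears in both chains is Ravi Abara.

Ravi Abara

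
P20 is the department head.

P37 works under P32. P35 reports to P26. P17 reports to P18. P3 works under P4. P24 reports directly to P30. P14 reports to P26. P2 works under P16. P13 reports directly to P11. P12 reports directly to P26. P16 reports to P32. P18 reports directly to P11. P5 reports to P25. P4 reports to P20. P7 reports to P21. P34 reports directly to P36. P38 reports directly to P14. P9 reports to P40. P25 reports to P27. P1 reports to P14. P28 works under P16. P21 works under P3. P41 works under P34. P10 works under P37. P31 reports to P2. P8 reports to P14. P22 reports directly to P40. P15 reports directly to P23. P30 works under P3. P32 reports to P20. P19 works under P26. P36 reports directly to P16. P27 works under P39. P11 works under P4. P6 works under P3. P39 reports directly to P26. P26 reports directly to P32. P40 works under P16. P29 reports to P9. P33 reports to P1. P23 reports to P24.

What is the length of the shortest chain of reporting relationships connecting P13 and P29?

8

P13 is 3 levels below P20, and P29 is 5 levels below P20 (their lowest common manager). The shortest path runs up from P13 to P20 and back down to P29: 3 + 5 = 8 links.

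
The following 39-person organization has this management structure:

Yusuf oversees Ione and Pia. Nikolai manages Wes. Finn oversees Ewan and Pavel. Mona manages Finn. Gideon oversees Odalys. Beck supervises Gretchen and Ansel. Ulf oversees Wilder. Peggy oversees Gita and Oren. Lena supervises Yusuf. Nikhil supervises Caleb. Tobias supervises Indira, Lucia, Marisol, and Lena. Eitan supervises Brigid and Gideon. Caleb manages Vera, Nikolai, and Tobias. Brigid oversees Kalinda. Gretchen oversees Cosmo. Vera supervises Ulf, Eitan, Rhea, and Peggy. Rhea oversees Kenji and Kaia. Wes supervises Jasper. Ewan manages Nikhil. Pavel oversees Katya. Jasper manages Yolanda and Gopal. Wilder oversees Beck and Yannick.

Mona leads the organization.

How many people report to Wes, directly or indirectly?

Wes directly manages Jasper. Under Jasper: Yolanda, Gopal (2). That's 3 in total.

3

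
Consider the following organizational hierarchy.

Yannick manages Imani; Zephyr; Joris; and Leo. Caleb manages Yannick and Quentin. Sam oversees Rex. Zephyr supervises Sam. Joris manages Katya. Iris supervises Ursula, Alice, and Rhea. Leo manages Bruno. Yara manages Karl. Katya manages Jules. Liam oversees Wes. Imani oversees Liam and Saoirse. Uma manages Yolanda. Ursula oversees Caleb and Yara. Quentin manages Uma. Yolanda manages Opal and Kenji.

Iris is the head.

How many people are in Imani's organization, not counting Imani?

3

Imani directly manages Liam, Saoirse. Under Liam: Wes (1). Saoirse has no reports. So Imani's organization is 2 direct reports plus everyone under them: 2 + 1 = 3.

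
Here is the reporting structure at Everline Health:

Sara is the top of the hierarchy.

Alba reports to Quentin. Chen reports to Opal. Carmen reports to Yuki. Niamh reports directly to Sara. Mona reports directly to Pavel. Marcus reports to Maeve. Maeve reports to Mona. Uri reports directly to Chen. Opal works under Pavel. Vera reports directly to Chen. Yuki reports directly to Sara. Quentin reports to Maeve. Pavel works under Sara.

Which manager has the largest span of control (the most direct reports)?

Direct-report counts: Sara has 3; Yuki has 1; Pavel has 2; Opal has 1; Chen has 2; Mona has 1; Maeve has 2; Quentin has 1. The largest is 3, held by Sara.

Sara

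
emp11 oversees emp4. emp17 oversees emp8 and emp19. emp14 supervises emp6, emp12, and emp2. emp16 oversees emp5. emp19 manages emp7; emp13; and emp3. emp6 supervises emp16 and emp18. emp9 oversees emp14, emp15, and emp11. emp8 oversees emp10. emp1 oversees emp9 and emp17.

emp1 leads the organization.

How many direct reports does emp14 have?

3

emp14 directly manages emp6, emp12, emp2. That is 3 direct reports.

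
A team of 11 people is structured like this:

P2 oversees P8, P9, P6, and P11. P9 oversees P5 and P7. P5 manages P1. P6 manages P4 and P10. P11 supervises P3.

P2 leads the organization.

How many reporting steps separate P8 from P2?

Chain from P8 up to P2: P8 → P2. That is 1 step up, so P8 is 1 level below P2.

1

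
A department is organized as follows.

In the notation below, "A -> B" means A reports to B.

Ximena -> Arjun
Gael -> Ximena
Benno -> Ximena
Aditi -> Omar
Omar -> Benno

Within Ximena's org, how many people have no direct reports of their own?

The people in Ximena's organization with no one reporting to them are Gael, Aditi. That is 2.

2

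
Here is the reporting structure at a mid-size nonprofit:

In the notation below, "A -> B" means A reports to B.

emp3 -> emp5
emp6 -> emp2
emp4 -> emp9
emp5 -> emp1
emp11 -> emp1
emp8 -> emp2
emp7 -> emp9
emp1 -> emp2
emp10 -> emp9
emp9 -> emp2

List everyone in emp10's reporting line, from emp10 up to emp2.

emp10 -> emp9 -> emp2

emp10 reports to emp9. emp9 reports to emp2. emp2 is at the top.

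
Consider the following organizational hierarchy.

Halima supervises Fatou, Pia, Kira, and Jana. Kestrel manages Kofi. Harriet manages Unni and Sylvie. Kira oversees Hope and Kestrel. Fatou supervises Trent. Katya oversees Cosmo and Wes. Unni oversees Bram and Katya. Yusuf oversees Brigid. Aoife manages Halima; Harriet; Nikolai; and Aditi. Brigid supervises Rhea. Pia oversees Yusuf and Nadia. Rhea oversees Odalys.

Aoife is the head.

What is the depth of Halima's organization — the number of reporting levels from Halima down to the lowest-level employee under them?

The longest chain under Halima runs Halima → Pia → Yusuf → Brigid → Rhea → Odalys, which is 5 levels below Halima.

5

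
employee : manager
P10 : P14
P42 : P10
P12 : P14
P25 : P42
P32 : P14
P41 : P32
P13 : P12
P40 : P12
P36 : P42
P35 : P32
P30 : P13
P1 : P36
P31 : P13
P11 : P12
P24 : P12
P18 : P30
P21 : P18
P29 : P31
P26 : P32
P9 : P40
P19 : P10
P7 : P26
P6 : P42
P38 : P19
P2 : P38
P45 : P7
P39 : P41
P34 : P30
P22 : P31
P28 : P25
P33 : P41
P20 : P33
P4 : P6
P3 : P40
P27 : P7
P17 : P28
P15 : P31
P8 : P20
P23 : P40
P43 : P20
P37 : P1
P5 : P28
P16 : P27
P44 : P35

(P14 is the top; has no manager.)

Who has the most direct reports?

Direct-report counts: P14 has 3; P32 has 3; P26 has 1; P7 has 2; P27 has 1; P35 has 1; P41 has 2; P33 has 1; P20 has 2; P12 has 4; P40 has 3; P13 has 2; P31 has 3; P30 has 2; P18 has 1; P10 has 2; P19 has 1; P38 has 1; P42 has 3; P6 has 1; P36 has 1; P1 has 1; P25 has 1; P28 has 2. The largest is 4, held by P12.

P12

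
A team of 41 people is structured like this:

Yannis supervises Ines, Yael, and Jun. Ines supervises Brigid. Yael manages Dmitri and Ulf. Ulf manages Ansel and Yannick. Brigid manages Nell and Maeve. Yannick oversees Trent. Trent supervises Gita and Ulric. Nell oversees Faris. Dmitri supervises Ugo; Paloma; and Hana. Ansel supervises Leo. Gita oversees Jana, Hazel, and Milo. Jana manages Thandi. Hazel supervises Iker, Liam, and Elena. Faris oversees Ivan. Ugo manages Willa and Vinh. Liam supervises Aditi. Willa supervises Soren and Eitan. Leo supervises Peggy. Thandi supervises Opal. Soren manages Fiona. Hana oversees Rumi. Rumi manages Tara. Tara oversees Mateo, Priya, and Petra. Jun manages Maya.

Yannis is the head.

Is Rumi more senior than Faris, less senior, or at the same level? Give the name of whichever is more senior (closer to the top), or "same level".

Both Rumi and Faris are 4 levels below Yannis.

same level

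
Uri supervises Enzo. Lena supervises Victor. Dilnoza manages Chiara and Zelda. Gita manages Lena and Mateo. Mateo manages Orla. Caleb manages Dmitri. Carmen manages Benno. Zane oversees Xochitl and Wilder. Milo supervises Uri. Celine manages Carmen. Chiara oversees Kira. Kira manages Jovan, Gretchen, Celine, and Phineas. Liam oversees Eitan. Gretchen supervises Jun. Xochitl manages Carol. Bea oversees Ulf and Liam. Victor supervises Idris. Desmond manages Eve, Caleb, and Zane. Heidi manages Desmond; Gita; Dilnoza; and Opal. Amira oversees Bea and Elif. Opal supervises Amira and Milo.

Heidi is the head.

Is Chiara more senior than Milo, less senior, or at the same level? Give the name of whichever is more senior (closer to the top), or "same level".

same level

Both Chiara and Milo are 2 levels below Heidi.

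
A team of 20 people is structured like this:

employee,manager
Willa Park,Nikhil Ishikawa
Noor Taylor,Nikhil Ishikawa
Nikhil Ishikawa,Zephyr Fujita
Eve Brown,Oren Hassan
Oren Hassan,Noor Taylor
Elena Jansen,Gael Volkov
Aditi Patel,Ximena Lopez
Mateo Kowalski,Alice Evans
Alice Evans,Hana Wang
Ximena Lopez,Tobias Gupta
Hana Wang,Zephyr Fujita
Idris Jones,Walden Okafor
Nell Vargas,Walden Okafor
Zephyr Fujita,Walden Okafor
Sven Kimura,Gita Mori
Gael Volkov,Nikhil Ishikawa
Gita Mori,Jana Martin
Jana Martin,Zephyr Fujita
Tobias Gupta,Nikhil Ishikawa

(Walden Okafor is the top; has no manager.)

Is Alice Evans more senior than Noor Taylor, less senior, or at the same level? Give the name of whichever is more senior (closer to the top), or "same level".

Both Alice Evans and Noor Taylor are 3 levels below Walden Okafor.

same level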